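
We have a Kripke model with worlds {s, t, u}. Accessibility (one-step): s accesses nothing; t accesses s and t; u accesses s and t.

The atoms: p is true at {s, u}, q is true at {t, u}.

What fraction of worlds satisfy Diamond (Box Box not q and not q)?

2/3

s: no successors, so Diamond (Box Box not q and not q) fails. ✗
t: successors {s, t}; Box Box not q and not q there: s:T, t:F. ✓
u: successors {s, t}; Box Box not q and not q there: s:T, t:F. ✓
That's 2 of 3 worlds, so 2/3.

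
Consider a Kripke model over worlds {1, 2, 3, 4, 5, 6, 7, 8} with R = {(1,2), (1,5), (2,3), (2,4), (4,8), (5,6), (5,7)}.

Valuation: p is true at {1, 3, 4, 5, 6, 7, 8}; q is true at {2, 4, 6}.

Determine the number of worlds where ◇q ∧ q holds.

1

1: ◇q is T, q is F. ✗
2: ◇q is T, q is T. ✓
3: ◇q is F, q is F. ✗
4: ◇q is F, q is T. ✗
5: ◇q is T, q is F. ✗
6: ◇q is F, q is T. ✗
7: ◇q is F, q is F. ✗
8: ◇q is F, q is F. ✗
Satisfying worlds: {2}.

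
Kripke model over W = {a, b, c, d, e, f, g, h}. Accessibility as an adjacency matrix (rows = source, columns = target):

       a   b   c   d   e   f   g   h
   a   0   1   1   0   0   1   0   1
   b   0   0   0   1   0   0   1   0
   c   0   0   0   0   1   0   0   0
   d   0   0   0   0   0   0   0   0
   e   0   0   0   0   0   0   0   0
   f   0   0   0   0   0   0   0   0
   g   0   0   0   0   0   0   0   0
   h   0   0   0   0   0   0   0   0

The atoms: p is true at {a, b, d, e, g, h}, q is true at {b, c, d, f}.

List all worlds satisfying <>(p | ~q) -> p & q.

{b, d, e, f, g, h}

a: <>(p | ~q) is T, p & q is F. ✗
b: <>(p | ~q) is T, p & q is T. ✓
c: <>(p | ~q) is T, p & q is F. ✗
d: <>(p | ~q) is F, p & q is T. ✓
e: <>(p | ~q) is F, p & q is F. ✓
f: <>(p | ~q) is F, p & q is F. ✓
g: <>(p | ~q) is F, p & q is F. ✓
h: <>(p | ~q) is F, p & q is F. ✓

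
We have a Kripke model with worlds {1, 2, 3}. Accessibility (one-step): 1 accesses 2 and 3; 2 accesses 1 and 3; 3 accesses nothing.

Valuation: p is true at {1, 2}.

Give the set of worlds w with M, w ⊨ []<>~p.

1: successors {2, 3}; <>~p there: 2:T, 3:F. ✗
2: successors {1, 3}; <>~p there: 1:T, 3:F. ✗
3: no successors, so []<>~p holds vacuously. ✓

{3}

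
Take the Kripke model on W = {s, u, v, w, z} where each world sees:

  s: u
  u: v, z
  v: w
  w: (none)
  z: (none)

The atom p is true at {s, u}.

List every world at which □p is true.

{s, w, z}

s: successors {u}; p there: u:T. ✓
u: successors {v, z}; p there: v:F, z:F. ✗
v: successors {w}; p there: w:F. ✗
w: no successors, so □p holds vacuously. ✓
z: no successors, so □p holds vacuously. ✓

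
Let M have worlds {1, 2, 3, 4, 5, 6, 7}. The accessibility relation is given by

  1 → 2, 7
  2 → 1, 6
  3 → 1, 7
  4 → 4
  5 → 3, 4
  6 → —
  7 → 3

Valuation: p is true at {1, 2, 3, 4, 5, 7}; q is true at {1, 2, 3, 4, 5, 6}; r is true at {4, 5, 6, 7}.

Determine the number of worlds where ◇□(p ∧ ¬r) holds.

1: successors {2, 7}; □(p ∧ ¬r) there: 2:F, 7:T. ✓
2: successors {1, 6}; □(p ∧ ¬r) there: 1:F, 6:T. ✓
3: successors {1, 7}; □(p ∧ ¬r) there: 1:F, 7:T. ✓
4: successors {4}; □(p ∧ ¬r) there: 4:F. ✗
5: successors {3, 4}; □(p ∧ ¬r) there: 3:F, 4:F. ✗
6: no successors, so ◇□(p ∧ ¬r) fails. ✗
7: successors {3}; □(p ∧ ¬r) there: 3:F. ✗
Satisfying worlds: {1, 2, 3}.

3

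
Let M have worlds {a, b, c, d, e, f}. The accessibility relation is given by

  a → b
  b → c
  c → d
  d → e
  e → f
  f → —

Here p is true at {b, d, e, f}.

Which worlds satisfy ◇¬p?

{b}

a: successors {b}; ¬p there: b:F. ✗
b: successors {c}; ¬p there: c:T. ✓
c: successors {d}; ¬p there: d:F. ✗
d: successors {e}; ¬p there: e:F. ✗
e: successors {f}; ¬p there: f:F. ✗
f: no successors, so ◇¬p fails. ✗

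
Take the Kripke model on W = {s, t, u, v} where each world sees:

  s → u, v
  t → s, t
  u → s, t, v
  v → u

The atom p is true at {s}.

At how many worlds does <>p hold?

s: successors {u, v}; p there: u:F, v:F. ✗
t: successors {s, t}; p there: s:T, t:F. ✓
u: successors {s, t, v}; p there: s:T, t:F, v:F. ✓
v: successors {u}; p there: u:F. ✗
Satisfying worlds: {t, u}.

2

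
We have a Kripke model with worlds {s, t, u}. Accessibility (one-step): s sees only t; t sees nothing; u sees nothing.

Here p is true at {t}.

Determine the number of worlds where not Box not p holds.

s: Box not p is F. ✓
t: Box not p is T. ✗
u: Box not p is T. ✗
Satisfying worlds: {s}.

1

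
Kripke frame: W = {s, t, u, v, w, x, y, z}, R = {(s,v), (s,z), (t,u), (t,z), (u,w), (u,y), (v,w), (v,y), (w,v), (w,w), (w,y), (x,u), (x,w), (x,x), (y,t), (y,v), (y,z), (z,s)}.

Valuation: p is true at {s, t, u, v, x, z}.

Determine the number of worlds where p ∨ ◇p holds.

8

s: p is T, ◇p is T. ✓
t: p is T, ◇p is T. ✓
u: p is T, ◇p is F. ✓
v: p is T, ◇p is F. ✓
w: p is F, ◇p is T. ✓
x: p is T, ◇p is T. ✓
y: p is F, ◇p is T. ✓
z: p is T, ◇p is T. ✓
Satisfying worlds: {s, t, u, v, w, x, y, z}.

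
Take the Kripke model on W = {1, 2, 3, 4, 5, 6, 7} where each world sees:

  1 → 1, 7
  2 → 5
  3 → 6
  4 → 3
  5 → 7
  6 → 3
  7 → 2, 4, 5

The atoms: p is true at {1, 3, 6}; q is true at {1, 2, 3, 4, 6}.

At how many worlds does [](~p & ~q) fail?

5

1: successors {1, 7}; ~p & ~q there: 1:F, 7:T. ✗
2: successors {5}; ~p & ~q there: 5:T. ✓
3: successors {6}; ~p & ~q there: 6:F. ✗
4: successors {3}; ~p & ~q there: 3:F. ✗
5: successors {7}; ~p & ~q there: 7:T. ✓
6: successors {3}; ~p & ~q there: 3:F. ✗
7: successors {2, 4, 5}; ~p & ~q there: 2:F, 4:F, 5:T. ✗
Satisfying worlds: {2, 5}.
So [](~p & ~q) fails at the other 5 worlds.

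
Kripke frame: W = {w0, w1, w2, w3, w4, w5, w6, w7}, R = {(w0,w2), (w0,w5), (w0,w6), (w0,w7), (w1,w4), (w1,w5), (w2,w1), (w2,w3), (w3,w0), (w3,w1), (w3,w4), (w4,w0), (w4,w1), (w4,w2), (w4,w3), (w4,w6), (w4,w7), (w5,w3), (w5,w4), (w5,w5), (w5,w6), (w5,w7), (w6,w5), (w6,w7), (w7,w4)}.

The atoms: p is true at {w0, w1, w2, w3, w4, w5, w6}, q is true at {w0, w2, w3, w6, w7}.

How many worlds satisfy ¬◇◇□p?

w0: ◇◇□p is T. ✗
w1: ◇◇□p is T. ✗
w2: ◇◇□p is T. ✗
w3: ◇◇□p is T. ✗
w4: ◇◇□p is T. ✗
w5: ◇◇□p is T. ✗
w6: ◇◇□p is T. ✗
w7: ◇◇□p is T. ✗
Satisfying worlds: ∅.

0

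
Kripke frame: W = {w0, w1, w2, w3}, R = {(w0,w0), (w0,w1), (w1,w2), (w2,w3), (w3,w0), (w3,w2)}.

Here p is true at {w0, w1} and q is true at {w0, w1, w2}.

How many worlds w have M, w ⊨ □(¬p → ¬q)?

2

w0: successors {w0, w1}; ¬p → ¬q there: w0:T, w1:T. ✓
w1: successors {w2}; ¬p → ¬q there: w2:F. ✗
w2: successors {w3}; ¬p → ¬q there: w3:T. ✓
w3: successors {w0, w2}; ¬p → ¬q there: w0:T, w2:F. ✗
Satisfying worlds: {w0, w2}.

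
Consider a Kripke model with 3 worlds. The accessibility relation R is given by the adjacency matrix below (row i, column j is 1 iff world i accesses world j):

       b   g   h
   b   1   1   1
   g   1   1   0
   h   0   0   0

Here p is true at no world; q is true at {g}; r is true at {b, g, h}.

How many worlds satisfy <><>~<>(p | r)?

b: successors {b, g, h}; <>~<>(p | r) there: b:T, g:F, h:F. ✓
g: successors {b, g}; <>~<>(p | r) there: b:T, g:F. ✓
h: no successors, so <><>~<>(p | r) fails. ✗
Satisfying worlds: {b, g}.

2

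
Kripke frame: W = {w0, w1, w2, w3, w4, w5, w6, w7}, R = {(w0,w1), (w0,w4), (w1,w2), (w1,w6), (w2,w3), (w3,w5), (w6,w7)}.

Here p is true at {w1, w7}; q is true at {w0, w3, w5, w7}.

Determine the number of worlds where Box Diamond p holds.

3

w0: successors {w1, w4}; Diamond p there: w1:F, w4:F. ✗
w1: successors {w2, w6}; Diamond p there: w2:F, w6:T. ✗
w2: successors {w3}; Diamond p there: w3:F. ✗
w3: successors {w5}; Diamond p there: w5:F. ✗
w4: no successors, so Box Diamond p holds vacuously. ✓
w5: no successors, so Box Diamond p holds vacuously. ✓
w6: successors {w7}; Diamond p there: w7:F. ✗
w7: no successors, so Box Diamond p holds vacuously. ✓
Satisfying worlds: {w4, w5, w7}.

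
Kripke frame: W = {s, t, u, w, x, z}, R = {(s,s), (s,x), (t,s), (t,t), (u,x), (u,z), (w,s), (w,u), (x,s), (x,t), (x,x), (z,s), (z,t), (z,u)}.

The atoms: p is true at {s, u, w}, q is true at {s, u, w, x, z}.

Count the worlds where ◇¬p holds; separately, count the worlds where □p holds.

5 and 1

For ◇¬p:
s: successors {s, x}; ¬p there: s:F, x:T. ✓
t: successors {s, t}; ¬p there: s:F, t:T. ✓
u: successors {x, z}; ¬p there: x:T, z:T. ✓
w: successors {s, u}; ¬p there: s:F, u:F. ✗
x: successors {s, t, x}; ¬p there: s:F, t:T, x:T. ✓
z: successors {s, t, u}; ¬p there: s:F, t:T, u:F. ✓
— 5 worlds.
For □p:
s: successors {s, x}; p there: s:T, x:F. ✗
t: successors {s, t}; p there: s:T, t:F. ✗
u: successors {x, z}; p there: x:F, z:F. ✗
w: successors {s, u}; p there: s:T, u:T. ✓
x: successors {s, t, x}; p there: s:T, t:F, x:F. ✗
z: successors {s, t, u}; p there: s:T, t:F, u:T. ✗
— 1 world.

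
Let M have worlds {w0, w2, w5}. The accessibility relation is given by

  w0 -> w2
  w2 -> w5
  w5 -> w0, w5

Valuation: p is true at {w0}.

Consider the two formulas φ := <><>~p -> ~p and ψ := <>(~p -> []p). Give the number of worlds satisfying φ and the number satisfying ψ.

For <><>~p -> ~p:
w0: <><>~p is T, ~p is F. ✗
w2: <><>~p is T, ~p is T. ✓
w5: <><>~p is T, ~p is T. ✓
— 2 worlds.
For <>(~p -> []p):
w0: successors {w2}; ~p -> []p there: w2:F. ✗
w2: successors {w5}; ~p -> []p there: w5:F. ✗
w5: successors {w0, w5}; ~p -> []p there: w0:T, w5:F. ✓
— 1 world.

2 and 1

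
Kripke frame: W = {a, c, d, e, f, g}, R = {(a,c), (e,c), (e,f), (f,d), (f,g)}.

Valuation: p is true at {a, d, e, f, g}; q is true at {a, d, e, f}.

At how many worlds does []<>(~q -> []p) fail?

3

a: successors {c}; <>(~q -> []p) there: c:F. ✗
c: no successors, so []<>(~q -> []p) holds vacuously. ✓
d: no successors, so []<>(~q -> []p) holds vacuously. ✓
e: successors {c, f}; <>(~q -> []p) there: c:F, f:T. ✗
f: successors {d, g}; <>(~q -> []p) there: d:F, g:F. ✗
g: no successors, so []<>(~q -> []p) holds vacuously. ✓
Satisfying worlds: {c, d, g}.
So []<>(~q -> []p) fails at the other 3 worlds.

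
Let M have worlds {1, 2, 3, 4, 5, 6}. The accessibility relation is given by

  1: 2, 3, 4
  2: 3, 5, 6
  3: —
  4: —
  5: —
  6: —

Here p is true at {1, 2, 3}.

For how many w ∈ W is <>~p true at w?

1: successors {2, 3, 4}; ~p there: 2:F, 3:F, 4:T. ✓
2: successors {3, 5, 6}; ~p there: 3:F, 5:T, 6:T. ✓
3: no successors, so <>~p fails. ✗
4: no successors, so <>~p fails. ✗
5: no successors, so <>~p fails. ✗
6: no successors, so <>~p fails. ✗
Satisfying worlds: {1, 2}.

2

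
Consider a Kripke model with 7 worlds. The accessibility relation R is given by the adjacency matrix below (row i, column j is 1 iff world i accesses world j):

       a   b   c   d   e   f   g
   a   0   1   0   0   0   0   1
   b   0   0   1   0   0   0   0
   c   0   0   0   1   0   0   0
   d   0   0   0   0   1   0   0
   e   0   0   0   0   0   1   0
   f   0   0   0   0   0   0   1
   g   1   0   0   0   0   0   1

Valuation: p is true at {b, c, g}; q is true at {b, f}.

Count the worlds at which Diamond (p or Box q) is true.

5

a: successors {b, g}; p or Box q there: b:T, g:T. ✓
b: successors {c}; p or Box q there: c:T. ✓
c: successors {d}; p or Box q there: d:F. ✗
d: successors {e}; p or Box q there: e:T. ✓
e: successors {f}; p or Box q there: f:F. ✗
f: successors {g}; p or Box q there: g:T. ✓
g: successors {a, g}; p or Box q there: a:F, g:T. ✓
Satisfying worlds: {a, b, d, f, g}.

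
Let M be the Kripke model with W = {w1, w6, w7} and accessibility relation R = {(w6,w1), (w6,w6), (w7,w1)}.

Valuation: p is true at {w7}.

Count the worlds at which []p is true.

1

w1: no successors, so []p holds vacuously. ✓
w6: successors {w1, w6}; p there: w1:F, w6:F. ✗
w7: successors {w1}; p there: w1:F. ✗
Satisfying worlds: {w1}.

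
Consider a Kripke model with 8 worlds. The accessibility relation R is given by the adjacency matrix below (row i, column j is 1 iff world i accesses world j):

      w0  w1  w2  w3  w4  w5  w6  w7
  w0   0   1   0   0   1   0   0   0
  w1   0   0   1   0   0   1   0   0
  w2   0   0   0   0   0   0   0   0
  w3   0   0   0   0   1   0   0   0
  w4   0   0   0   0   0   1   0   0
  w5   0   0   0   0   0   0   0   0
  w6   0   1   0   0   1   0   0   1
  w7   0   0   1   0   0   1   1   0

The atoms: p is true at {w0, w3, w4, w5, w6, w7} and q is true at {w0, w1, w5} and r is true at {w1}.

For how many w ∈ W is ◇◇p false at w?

w0: successors {w1, w4}; ◇p there: w1:T, w4:T. ✓
w1: successors {w2, w5}; ◇p there: w2:F, w5:F. ✗
w2: no successors, so ◇◇p fails. ✗
w3: successors {w4}; ◇p there: w4:T. ✓
w4: successors {w5}; ◇p there: w5:F. ✗
w5: no successors, so ◇◇p fails. ✗
w6: successors {w1, w4, w7}; ◇p there: w1:T, w4:T, w7:T. ✓
w7: successors {w2, w5, w6}; ◇p there: w2:F, w5:F, w6:T. ✓
Satisfying worlds: {w0, w3, w6, w7}.
So ◇◇p fails at the other 4 worlds.

4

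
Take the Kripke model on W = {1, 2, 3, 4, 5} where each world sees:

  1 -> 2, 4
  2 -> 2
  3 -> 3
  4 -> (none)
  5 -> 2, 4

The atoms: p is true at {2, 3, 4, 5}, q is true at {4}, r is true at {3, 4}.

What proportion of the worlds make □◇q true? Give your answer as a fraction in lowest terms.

1: successors {2, 4}; ◇q there: 2:F, 4:F. ✗
2: successors {2}; ◇q there: 2:F. ✗
3: successors {3}; ◇q there: 3:F. ✗
4: no successors, so □◇q holds vacuously. ✓
5: successors {2, 4}; ◇q there: 2:F, 4:F. ✗
That's 1 of 5 worlds, so 1/5.

1/5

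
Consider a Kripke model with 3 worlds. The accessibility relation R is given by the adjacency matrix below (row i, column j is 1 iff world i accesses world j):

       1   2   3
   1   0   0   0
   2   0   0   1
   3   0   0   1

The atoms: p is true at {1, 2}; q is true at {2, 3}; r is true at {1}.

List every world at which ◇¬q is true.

∅

1: no successors, so ◇¬q fails. ✗
2: successors {3}; ¬q there: 3:F. ✗
3: successors {3}; ¬q there: 3:F. ✗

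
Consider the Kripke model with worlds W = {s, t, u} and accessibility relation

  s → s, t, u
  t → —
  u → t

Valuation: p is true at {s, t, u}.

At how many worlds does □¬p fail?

s: successors {s, t, u}; ¬p there: s:F, t:F, u:F. ✗
t: no successors, so □¬p holds vacuously. ✓
u: successors {t}; ¬p there: t:F. ✗
Satisfying worlds: {t}.
So □¬p fails at the other 2 worlds.

2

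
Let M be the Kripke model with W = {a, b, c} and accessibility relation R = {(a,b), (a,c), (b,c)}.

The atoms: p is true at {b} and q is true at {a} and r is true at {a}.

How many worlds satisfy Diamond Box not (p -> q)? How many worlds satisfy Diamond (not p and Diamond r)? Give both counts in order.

2 and 0

For Diamond Box not (p -> q):
a: successors {b, c}; Box not (p -> q) there: b:F, c:T. ✓
b: successors {c}; Box not (p -> q) there: c:T. ✓
c: no successors, so Diamond Box not (p -> q) fails. ✗
— 2 worlds.
For Diamond (not p and Diamond r):
a: successors {b, c}; not p and Diamond r there: b:F, c:F. ✗
b: successors {c}; not p and Diamond r there: c:F. ✗
c: no successors, so Diamond (not p and Diamond r) fails. ✗
— 0 worlds.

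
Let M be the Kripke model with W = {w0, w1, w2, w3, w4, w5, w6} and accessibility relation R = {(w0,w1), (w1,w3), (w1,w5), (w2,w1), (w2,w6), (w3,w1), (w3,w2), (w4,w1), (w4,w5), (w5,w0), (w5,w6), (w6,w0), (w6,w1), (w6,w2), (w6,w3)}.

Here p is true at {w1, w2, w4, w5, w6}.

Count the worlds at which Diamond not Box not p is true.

7

w0: successors {w1}; not Box not p there: w1:T. ✓
w1: successors {w3, w5}; not Box not p there: w3:T, w5:T. ✓
w2: successors {w1, w6}; not Box not p there: w1:T, w6:T. ✓
w3: successors {w1, w2}; not Box not p there: w1:T, w2:T. ✓
w4: successors {w1, w5}; not Box not p there: w1:T, w5:T. ✓
w5: successors {w0, w6}; not Box not p there: w0:T, w6:T. ✓
w6: successors {w0, w1, w2, w3}; not Box not p there: w0:T, w1:T, w2:T, w3:T. ✓
Satisfying worlds: {w0, w1, w2, w3, w4, w5, w6}.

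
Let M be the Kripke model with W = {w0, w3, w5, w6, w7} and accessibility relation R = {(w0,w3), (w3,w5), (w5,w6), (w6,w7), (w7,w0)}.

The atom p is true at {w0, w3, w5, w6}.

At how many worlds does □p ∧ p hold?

3

w0: □p is T, p is T. ✓
w3: □p is T, p is T. ✓
w5: □p is T, p is T. ✓
w6: □p is F, p is T. ✗
w7: □p is T, p is F. ✗
Satisfying worlds: {w0, w3, w5}.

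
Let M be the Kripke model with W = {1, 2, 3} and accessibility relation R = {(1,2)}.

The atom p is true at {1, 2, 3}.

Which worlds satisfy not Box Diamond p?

1: Box Diamond p is F. ✓
2: Box Diamond p is T. ✗
3: Box Diamond p is T. ✗

{1}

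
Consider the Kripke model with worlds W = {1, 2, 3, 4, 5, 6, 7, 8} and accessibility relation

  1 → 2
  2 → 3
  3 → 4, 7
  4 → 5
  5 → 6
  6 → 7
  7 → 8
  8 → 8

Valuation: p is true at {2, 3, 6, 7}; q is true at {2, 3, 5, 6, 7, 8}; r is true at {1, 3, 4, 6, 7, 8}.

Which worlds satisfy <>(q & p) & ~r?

1: <>(q & p) is T, ~r is F. ✗
2: <>(q & p) is T, ~r is T. ✓
3: <>(q & p) is T, ~r is F. ✗
4: <>(q & p) is F, ~r is F. ✗
5: <>(q & p) is T, ~r is T. ✓
6: <>(q & p) is T, ~r is F. ✗
7: <>(q & p) is F, ~r is F. ✗
8: <>(q & p) is F, ~r is F. ✗

{2, 5}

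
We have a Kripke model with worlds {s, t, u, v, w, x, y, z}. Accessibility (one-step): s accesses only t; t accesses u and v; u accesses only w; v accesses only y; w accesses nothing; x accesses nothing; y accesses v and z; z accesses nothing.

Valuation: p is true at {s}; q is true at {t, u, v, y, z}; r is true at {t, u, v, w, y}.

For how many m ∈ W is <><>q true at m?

s: successors {t}; <>q there: t:T. ✓
t: successors {u, v}; <>q there: u:F, v:T. ✓
u: successors {w}; <>q there: w:F. ✗
v: successors {y}; <>q there: y:T. ✓
w: no successors, so <><>q fails. ✗
x: no successors, so <><>q fails. ✗
y: successors {v, z}; <>q there: v:T, z:F. ✓
z: no successors, so <><>q fails. ✗
Satisfying worlds: {s, t, v, y}.

4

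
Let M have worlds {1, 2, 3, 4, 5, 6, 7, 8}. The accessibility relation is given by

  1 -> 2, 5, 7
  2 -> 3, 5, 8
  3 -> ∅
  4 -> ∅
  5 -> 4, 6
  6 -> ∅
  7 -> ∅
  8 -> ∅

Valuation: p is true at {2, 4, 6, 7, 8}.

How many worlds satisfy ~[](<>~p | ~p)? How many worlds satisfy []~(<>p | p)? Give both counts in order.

For ~[](<>~p | ~p):
1: [](<>~p | ~p) is F. ✓
2: [](<>~p | ~p) is F. ✓
3: [](<>~p | ~p) is T. ✗
4: [](<>~p | ~p) is T. ✗
5: [](<>~p | ~p) is F. ✓
6: [](<>~p | ~p) is T. ✗
7: [](<>~p | ~p) is T. ✗
8: [](<>~p | ~p) is T. ✗
— 3 worlds.
For []~(<>p | p):
1: successors {2, 5, 7}; ~(<>p | p) there: 2:F, 5:F, 7:F. ✗
2: successors {3, 5, 8}; ~(<>p | p) there: 3:T, 5:F, 8:F. ✗
3: no successors, so []~(<>p | p) holds vacuously. ✓
4: no successors, so []~(<>p | p) holds vacuously. ✓
5: successors {4, 6}; ~(<>p | p) there: 4:F, 6:F. ✗
6: no successors, so []~(<>p | p) holds vacuously. ✓
7: no successors, so []~(<>p | p) holds vacuously. ✓
8: no successors, so []~(<>p | p) holds vacuously. ✓
— 5 worlds.

3 and 5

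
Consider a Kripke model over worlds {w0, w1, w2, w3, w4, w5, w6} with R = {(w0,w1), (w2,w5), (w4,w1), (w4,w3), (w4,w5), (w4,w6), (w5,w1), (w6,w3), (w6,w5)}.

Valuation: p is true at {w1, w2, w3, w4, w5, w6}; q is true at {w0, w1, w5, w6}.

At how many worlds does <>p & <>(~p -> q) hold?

5

w0: <>p is T, <>(~p -> q) is T. ✓
w1: <>p is F, <>(~p -> q) is F. ✗
w2: <>p is T, <>(~p -> q) is T. ✓
w3: <>p is F, <>(~p -> q) is F. ✗
w4: <>p is T, <>(~p -> q) is T. ✓
w5: <>p is T, <>(~p -> q) is T. ✓
w6: <>p is T, <>(~p -> q) is T. ✓
Satisfying worlds: {w0, w2, w4, w5, w6}.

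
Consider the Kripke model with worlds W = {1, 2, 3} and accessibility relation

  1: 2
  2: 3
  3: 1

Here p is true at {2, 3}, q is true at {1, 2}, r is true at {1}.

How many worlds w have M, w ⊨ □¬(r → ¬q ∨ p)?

1

1: successors {2}; ¬(r → ¬q ∨ p) there: 2:F. ✗
2: successors {3}; ¬(r → ¬q ∨ p) there: 3:F. ✗
3: successors {1}; ¬(r → ¬q ∨ p) there: 1:T. ✓
Satisfying worlds: {3}.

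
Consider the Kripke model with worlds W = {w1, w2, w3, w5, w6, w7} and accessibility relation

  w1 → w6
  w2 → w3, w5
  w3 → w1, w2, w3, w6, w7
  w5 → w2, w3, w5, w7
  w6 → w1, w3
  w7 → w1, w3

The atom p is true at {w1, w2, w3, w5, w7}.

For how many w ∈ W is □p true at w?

w1: successors {w6}; p there: w6:F. ✗
w2: successors {w3, w5}; p there: w3:T, w5:T. ✓
w3: successors {w1, w2, w3, w6, w7}; p there: w1:T, w2:T, w3:T, w6:F, w7:T. ✗
w5: successors {w2, w3, w5, w7}; p there: w2:T, w3:T, w5:T, w7:T. ✓
w6: successors {w1, w3}; p there: w1:T, w3:T. ✓
w7: successors {w1, w3}; p there: w1:T, w3:T. ✓
Satisfying worlds: {w2, w5, w6, w7}.

4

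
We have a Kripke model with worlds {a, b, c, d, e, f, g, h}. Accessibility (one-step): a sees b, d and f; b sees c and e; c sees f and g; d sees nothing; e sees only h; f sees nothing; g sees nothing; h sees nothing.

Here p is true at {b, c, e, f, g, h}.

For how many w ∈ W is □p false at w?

1

a: successors {b, d, f}; p there: b:T, d:F, f:T. ✗
b: successors {c, e}; p there: c:T, e:T. ✓
c: successors {f, g}; p there: f:T, g:T. ✓
d: no successors, so □p holds vacuously. ✓
e: successors {h}; p there: h:T. ✓
f: no successors, so □p holds vacuously. ✓
g: no successors, so □p holds vacuously. ✓
h: no successors, so □p holds vacuously. ✓
Satisfying worlds: {b, c, d, e, f, g, h}.
So □p fails at the other 1 world.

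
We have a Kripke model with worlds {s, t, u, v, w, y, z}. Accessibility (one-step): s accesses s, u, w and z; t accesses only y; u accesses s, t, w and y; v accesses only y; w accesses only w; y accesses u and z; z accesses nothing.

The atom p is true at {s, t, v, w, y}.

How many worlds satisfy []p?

s: successors {s, u, w, z}; p there: s:T, u:F, w:T, z:F. ✗
t: successors {y}; p there: y:T. ✓
u: successors {s, t, w, y}; p there: s:T, t:T, w:T, y:T. ✓
v: successors {y}; p there: y:T. ✓
w: successors {w}; p there: w:T. ✓
y: successors {u, z}; p there: u:F, z:F. ✗
z: no successors, so []p holds vacuously. ✓
Satisfying worlds: {t, u, v, w, z}.

5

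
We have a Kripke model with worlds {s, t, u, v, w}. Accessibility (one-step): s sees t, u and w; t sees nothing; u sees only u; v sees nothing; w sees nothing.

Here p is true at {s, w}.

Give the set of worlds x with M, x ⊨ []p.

s: successors {t, u, w}; p there: t:F, u:F, w:T. ✗
t: no successors, so []p holds vacuously. ✓
u: successors {u}; p there: u:F. ✗
v: no successors, so []p holds vacuously. ✓
w: no successors, so []p holds vacuously. ✓

{t, v, w}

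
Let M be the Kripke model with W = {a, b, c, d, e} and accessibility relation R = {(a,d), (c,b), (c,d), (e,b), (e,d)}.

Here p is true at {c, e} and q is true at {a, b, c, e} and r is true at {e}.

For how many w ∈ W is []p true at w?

2

a: successors {d}; p there: d:F. ✗
b: no successors, so []p holds vacuously. ✓
c: successors {b, d}; p there: b:F, d:F. ✗
d: no successors, so []p holds vacuously. ✓
e: successors {b, d}; p there: b:F, d:F. ✗
Satisfying worlds: {b, d}.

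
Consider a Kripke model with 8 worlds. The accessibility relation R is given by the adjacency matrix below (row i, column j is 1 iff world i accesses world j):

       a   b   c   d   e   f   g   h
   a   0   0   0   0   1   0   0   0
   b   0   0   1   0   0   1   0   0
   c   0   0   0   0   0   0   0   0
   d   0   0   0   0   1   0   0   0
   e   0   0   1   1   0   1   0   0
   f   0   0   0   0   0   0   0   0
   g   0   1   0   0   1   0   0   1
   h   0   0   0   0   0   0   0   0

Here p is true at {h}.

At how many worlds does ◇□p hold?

a: successors {e}; □p there: e:F. ✗
b: successors {c, f}; □p there: c:T, f:T. ✓
c: no successors, so ◇□p fails. ✗
d: successors {e}; □p there: e:F. ✗
e: successors {c, d, f}; □p there: c:T, d:F, f:T. ✓
f: no successors, so ◇□p fails. ✗
g: successors {b, e, h}; □p there: b:F, e:F, h:T. ✓
h: no successors, so ◇□p fails. ✗
Satisfying worlds: {b, e, g}.

3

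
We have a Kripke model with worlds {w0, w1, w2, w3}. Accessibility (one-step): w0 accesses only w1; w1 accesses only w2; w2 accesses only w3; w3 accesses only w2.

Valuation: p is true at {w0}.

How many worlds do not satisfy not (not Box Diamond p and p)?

1

w0: not Box Diamond p and p is T. ✗
w1: not Box Diamond p and p is F. ✓
w2: not Box Diamond p and p is F. ✓
w3: not Box Diamond p and p is F. ✓
Satisfying worlds: {w1, w2, w3}.
So not (not Box Diamond p and p) fails at the other 1 world.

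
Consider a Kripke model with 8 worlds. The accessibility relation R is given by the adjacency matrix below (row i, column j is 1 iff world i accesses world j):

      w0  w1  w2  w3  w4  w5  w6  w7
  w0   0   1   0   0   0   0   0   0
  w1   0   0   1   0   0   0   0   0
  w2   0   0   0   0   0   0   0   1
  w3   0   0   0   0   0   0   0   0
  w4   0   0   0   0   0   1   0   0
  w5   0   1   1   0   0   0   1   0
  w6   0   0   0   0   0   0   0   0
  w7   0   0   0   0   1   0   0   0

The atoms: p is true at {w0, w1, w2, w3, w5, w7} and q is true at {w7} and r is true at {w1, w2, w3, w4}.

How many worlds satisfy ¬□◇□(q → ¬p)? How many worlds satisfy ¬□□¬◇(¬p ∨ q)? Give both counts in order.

For ¬□◇□(q → ¬p):
w0: □◇□(q → ¬p) is F. ✓
w1: □◇□(q → ¬p) is T. ✗
w2: □◇□(q → ¬p) is T. ✗
w3: □◇□(q → ¬p) is T. ✗
w4: □◇□(q → ¬p) is T. ✗
w5: □◇□(q → ¬p) is F. ✓
w6: □◇□(q → ¬p) is T. ✗
w7: □◇□(q → ¬p) is T. ✗
— 2 worlds.
For ¬□□¬◇(¬p ∨ q):
w0: □□¬◇(¬p ∨ q) is F. ✓
w1: □□¬◇(¬p ∨ q) is F. ✓
w2: □□¬◇(¬p ∨ q) is T. ✗
w3: □□¬◇(¬p ∨ q) is T. ✗
w4: □□¬◇(¬p ∨ q) is F. ✓
w5: □□¬◇(¬p ∨ q) is F. ✓
w6: □□¬◇(¬p ∨ q) is T. ✗
w7: □□¬◇(¬p ∨ q) is F. ✓
— 5 worlds.

2 and 5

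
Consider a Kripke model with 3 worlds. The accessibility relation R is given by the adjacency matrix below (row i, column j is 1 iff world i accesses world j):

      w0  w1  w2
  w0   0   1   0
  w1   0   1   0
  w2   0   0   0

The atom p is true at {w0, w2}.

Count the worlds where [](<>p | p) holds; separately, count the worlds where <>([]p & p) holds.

1 and 0

For [](<>p | p):
w0: successors {w1}; <>p | p there: w1:F. ✗
w1: successors {w1}; <>p | p there: w1:F. ✗
w2: no successors, so [](<>p | p) holds vacuously. ✓
— 1 world.
For <>([]p & p):
w0: successors {w1}; []p & p there: w1:F. ✗
w1: successors {w1}; []p & p there: w1:F. ✗
w2: no successors, so <>([]p & p) fails. ✗
— 0 worlds.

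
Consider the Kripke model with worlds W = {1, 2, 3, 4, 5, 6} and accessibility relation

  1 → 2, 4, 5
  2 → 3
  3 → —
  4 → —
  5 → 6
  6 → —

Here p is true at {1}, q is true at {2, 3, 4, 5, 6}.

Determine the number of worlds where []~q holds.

3

1: successors {2, 4, 5}; ~q there: 2:F, 4:F, 5:F. ✗
2: successors {3}; ~q there: 3:F. ✗
3: no successors, so []~q holds vacuously. ✓
4: no successors, so []~q holds vacuously. ✓
5: successors {6}; ~q there: 6:F. ✗
6: no successors, so []~q holds vacuously. ✓
Satisfying worlds: {3, 4, 6}.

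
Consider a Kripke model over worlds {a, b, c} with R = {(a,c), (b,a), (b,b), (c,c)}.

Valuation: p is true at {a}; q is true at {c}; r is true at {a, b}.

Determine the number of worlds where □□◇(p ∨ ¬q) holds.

a: successors {c}; □◇(p ∨ ¬q) there: c:F. ✗
b: successors {a, b}; □◇(p ∨ ¬q) there: a:F, b:F. ✗
c: successors {c}; □◇(p ∨ ¬q) there: c:F. ✗
Satisfying worlds: ∅.

0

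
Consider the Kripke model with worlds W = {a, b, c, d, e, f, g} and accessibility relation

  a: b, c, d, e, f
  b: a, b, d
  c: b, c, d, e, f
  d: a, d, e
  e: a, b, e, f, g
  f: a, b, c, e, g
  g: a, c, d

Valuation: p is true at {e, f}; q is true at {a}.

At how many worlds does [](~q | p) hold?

a: successors {b, c, d, e, f}; ~q | p there: b:T, c:T, d:T, e:T, f:T. ✓
b: successors {a, b, d}; ~q | p there: a:F, b:T, d:T. ✗
c: successors {b, c, d, e, f}; ~q | p there: b:T, c:T, d:T, e:T, f:T. ✓
d: successors {a, d, e}; ~q | p there: a:F, d:T, e:T. ✗
e: successors {a, b, e, f, g}; ~q | p there: a:F, b:T, e:T, f:T, g:T. ✗
f: successors {a, b, c, e, g}; ~q | p there: a:F, b:T, c:T, e:T, g:T. ✗
g: successors {a, c, d}; ~q | p there: a:F, c:T, d:T. ✗
Satisfying worlds: {a, c}.

2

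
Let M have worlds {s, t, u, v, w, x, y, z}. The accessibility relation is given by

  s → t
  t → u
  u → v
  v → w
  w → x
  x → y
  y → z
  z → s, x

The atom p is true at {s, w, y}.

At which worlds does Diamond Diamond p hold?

{u, w, y, z}

s: successors {t}; Diamond p there: t:F. ✗
t: successors {u}; Diamond p there: u:F. ✗
u: successors {v}; Diamond p there: v:T. ✓
v: successors {w}; Diamond p there: w:F. ✗
w: successors {x}; Diamond p there: x:T. ✓
x: successors {y}; Diamond p there: y:F. ✗
y: successors {z}; Diamond p there: z:T. ✓
z: successors {s, x}; Diamond p there: s:F, x:T. ✓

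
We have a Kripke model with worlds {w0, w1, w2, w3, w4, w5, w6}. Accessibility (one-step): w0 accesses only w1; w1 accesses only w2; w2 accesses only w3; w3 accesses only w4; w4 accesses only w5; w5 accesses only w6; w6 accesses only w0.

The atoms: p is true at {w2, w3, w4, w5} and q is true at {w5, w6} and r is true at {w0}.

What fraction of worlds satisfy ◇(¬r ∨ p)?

6/7

w0: successors {w1}; ¬r ∨ p there: w1:T. ✓
w1: successors {w2}; ¬r ∨ p there: w2:T. ✓
w2: successors {w3}; ¬r ∨ p there: w3:T. ✓
w3: successors {w4}; ¬r ∨ p there: w4:T. ✓
w4: successors {w5}; ¬r ∨ p there: w5:T. ✓
w5: successors {w6}; ¬r ∨ p there: w6:T. ✓
w6: successors {w0}; ¬r ∨ p there: w0:F. ✗
That's 6 of 7 worlds, so 6/7.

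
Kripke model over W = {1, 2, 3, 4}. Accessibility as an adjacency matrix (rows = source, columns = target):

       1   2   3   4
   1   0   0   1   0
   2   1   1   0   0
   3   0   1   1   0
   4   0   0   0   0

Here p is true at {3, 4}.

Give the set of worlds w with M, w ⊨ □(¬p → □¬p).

1: successors {3}; ¬p → □¬p there: 3:T. ✓
2: successors {1, 2}; ¬p → □¬p there: 1:F, 2:T. ✗
3: successors {2, 3}; ¬p → □¬p there: 2:T, 3:T. ✓
4: no successors, so □(¬p → □¬p) holds vacuously. ✓

{1, 3, 4}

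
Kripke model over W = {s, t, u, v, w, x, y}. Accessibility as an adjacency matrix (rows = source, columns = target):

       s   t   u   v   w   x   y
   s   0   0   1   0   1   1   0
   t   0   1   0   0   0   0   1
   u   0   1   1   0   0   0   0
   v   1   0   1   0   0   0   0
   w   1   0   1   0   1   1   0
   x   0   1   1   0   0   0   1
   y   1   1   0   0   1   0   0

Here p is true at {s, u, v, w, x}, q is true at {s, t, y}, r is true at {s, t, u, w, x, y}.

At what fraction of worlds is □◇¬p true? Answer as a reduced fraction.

3/7

s: successors {u, w, x}; ◇¬p there: u:T, w:F, x:T. ✗
t: successors {t, y}; ◇¬p there: t:T, y:T. ✓
u: successors {t, u}; ◇¬p there: t:T, u:T. ✓
v: successors {s, u}; ◇¬p there: s:F, u:T. ✗
w: successors {s, u, w, x}; ◇¬p there: s:F, u:T, w:F, x:T. ✗
x: successors {t, u, y}; ◇¬p there: t:T, u:T, y:T. ✓
y: successors {s, t, w}; ◇¬p there: s:F, t:T, w:F. ✗
That's 3 of 7 worlds, so 3/7.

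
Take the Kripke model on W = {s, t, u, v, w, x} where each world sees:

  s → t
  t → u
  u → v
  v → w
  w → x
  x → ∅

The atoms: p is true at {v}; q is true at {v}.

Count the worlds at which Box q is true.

2

s: successors {t}; q there: t:F. ✗
t: successors {u}; q there: u:F. ✗
u: successors {v}; q there: v:T. ✓
v: successors {w}; q there: w:F. ✗
w: successors {x}; q there: x:F. ✗
x: no successors, so Box q holds vacuously. ✓
Satisfying worlds: {u, x}.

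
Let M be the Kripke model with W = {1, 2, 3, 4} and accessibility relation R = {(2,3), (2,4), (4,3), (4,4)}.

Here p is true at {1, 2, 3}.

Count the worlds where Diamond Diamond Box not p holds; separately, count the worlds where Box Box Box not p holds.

2 and 2

For Diamond Diamond Box not p:
1: no successors, so Diamond Diamond Box not p fails. ✗
2: successors {3, 4}; Diamond Box not p there: 3:F, 4:T. ✓
3: no successors, so Diamond Diamond Box not p fails. ✗
4: successors {3, 4}; Diamond Box not p there: 3:F, 4:T. ✓
— 2 worlds.
For Box Box Box not p:
1: no successors, so Box Box Box not p holds vacuously. ✓
2: successors {3, 4}; Box Box not p there: 3:T, 4:F. ✗
3: no successors, so Box Box Box not p holds vacuously. ✓
4: successors {3, 4}; Box Box not p there: 3:T, 4:F. ✗
— 2 worlds.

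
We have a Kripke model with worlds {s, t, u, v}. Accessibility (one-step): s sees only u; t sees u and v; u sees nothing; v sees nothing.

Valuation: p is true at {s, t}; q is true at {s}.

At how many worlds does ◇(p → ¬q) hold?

2

s: successors {u}; p → ¬q there: u:T. ✓
t: successors {u, v}; p → ¬q there: u:T, v:T. ✓
u: no successors, so ◇(p → ¬q) fails. ✗
v: no successors, so ◇(p → ¬q) fails. ✗
Satisfying worlds: {s, t}.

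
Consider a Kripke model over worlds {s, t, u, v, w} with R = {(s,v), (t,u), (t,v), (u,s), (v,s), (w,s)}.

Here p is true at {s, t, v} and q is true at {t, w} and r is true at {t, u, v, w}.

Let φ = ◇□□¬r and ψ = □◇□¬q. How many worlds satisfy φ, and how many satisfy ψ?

3 and 5

For ◇□□¬r:
s: successors {v}; □□¬r there: v:F. ✗
t: successors {u, v}; □□¬r there: u:F, v:F. ✗
u: successors {s}; □□¬r there: s:T. ✓
v: successors {s}; □□¬r there: s:T. ✓
w: successors {s}; □□¬r there: s:T. ✓
— 3 worlds.
For □◇□¬q:
s: successors {v}; ◇□¬q there: v:T. ✓
t: successors {u, v}; ◇□¬q there: u:T, v:T. ✓
u: successors {s}; ◇□¬q there: s:T. ✓
v: successors {s}; ◇□¬q there: s:T. ✓
w: successors {s}; ◇□¬q there: s:T. ✓
— 5 worlds.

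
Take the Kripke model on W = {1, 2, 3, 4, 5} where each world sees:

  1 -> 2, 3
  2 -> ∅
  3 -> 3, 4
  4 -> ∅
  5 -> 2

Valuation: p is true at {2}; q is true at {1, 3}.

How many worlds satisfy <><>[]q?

1: successors {2, 3}; <>[]q there: 2:F, 3:T. ✓
2: no successors, so <><>[]q fails. ✗
3: successors {3, 4}; <>[]q there: 3:T, 4:F. ✓
4: no successors, so <><>[]q fails. ✗
5: successors {2}; <>[]q there: 2:F. ✗
Satisfying worlds: {1, 3}.

2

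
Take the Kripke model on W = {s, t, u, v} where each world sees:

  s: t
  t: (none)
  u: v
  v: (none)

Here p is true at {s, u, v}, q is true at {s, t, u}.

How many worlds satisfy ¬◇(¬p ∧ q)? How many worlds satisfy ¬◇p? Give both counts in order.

3 and 3

For ¬◇(¬p ∧ q):
s: ◇(¬p ∧ q) is T. ✗
t: ◇(¬p ∧ q) is F. ✓
u: ◇(¬p ∧ q) is F. ✓
v: ◇(¬p ∧ q) is F. ✓
— 3 worlds.
For ¬◇p:
s: ◇p is F. ✓
t: ◇p is F. ✓
u: ◇p is T. ✗
v: ◇p is F. ✓
— 3 worlds.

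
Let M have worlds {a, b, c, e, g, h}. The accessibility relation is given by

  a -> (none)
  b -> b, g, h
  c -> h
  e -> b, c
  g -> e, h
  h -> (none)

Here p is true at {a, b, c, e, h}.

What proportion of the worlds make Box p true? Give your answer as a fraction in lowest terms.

5/6

a: no successors, so Box p holds vacuously. ✓
b: successors {b, g, h}; p there: b:T, g:F, h:T. ✗
c: successors {h}; p there: h:T. ✓
e: successors {b, c}; p there: b:T, c:T. ✓
g: successors {e, h}; p there: e:T, h:T. ✓
h: no successors, so Box p holds vacuously. ✓
That's 5 of 6 worlds, so 5/6.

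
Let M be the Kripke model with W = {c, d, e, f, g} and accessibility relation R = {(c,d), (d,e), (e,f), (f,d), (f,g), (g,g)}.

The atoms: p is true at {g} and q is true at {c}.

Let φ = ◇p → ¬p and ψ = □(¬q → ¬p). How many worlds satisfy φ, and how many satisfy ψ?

4 and 3

For ◇p → ¬p:
c: ◇p is F, ¬p is T. ✓
d: ◇p is F, ¬p is T. ✓
e: ◇p is F, ¬p is T. ✓
f: ◇p is T, ¬p is T. ✓
g: ◇p is T, ¬p is F. ✗
— 4 worlds.
For □(¬q → ¬p):
c: successors {d}; ¬q → ¬p there: d:T. ✓
d: successors {e}; ¬q → ¬p there: e:T. ✓
e: successors {f}; ¬q → ¬p there: f:T. ✓
f: successors {d, g}; ¬q → ¬p there: d:T, g:F. ✗
g: successors {g}; ¬q → ¬p there: g:F. ✗
— 3 worlds.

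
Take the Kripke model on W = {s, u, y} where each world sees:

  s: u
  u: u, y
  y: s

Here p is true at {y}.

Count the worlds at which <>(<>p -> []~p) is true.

2

s: successors {u}; <>p -> []~p there: u:F. ✗
u: successors {u, y}; <>p -> []~p there: u:F, y:T. ✓
y: successors {s}; <>p -> []~p there: s:T. ✓
Satisfying worlds: {u, y}.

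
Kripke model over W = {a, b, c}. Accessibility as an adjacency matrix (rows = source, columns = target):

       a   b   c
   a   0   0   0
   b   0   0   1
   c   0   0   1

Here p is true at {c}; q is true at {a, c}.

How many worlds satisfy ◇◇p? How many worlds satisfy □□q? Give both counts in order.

2 and 3

For ◇◇p:
a: no successors, so ◇◇p fails. ✗
b: successors {c}; ◇p there: c:T. ✓
c: successors {c}; ◇p there: c:T. ✓
— 2 worlds.
For □□q:
a: no successors, so □□q holds vacuously. ✓
b: successors {c}; □q there: c:T. ✓
c: successors {c}; □q there: c:T. ✓
— 3 worlds.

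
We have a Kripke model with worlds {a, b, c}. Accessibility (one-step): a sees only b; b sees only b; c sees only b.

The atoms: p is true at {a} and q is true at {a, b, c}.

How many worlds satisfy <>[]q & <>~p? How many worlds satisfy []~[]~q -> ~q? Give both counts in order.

For <>[]q & <>~p:
a: <>[]q is T, <>~p is T. ✓
b: <>[]q is T, <>~p is T. ✓
c: <>[]q is T, <>~p is T. ✓
— 3 worlds.
For []~[]~q -> ~q:
a: []~[]~q is T, ~q is F. ✗
b: []~[]~q is T, ~q is F. ✗
c: []~[]~q is T, ~q is F. ✗
— 0 worlds.

3 and 0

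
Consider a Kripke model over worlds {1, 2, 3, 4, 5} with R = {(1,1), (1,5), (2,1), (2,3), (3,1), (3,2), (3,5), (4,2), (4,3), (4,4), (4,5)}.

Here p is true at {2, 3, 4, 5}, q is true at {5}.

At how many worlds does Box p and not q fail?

4

1: Box p is F, not q is T. ✗
2: Box p is F, not q is T. ✗
3: Box p is F, not q is T. ✗
4: Box p is T, not q is T. ✓
5: Box p is T, not q is F. ✗
Satisfying worlds: {4}.
So Box p and not q fails at the other 4 worlds.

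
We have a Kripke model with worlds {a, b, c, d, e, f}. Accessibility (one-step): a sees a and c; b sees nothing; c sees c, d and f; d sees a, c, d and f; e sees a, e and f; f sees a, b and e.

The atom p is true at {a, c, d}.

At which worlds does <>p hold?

{a, c, d, e, f}

a: successors {a, c}; p there: a:T, c:T. ✓
b: no successors, so <>p fails. ✗
c: successors {c, d, f}; p there: c:T, d:T, f:F. ✓
d: successors {a, c, d, f}; p there: a:T, c:T, d:T, f:F. ✓
e: successors {a, e, f}; p there: a:T, e:F, f:F. ✓
f: successors {a, b, e}; p there: a:T, b:F, e:F. ✓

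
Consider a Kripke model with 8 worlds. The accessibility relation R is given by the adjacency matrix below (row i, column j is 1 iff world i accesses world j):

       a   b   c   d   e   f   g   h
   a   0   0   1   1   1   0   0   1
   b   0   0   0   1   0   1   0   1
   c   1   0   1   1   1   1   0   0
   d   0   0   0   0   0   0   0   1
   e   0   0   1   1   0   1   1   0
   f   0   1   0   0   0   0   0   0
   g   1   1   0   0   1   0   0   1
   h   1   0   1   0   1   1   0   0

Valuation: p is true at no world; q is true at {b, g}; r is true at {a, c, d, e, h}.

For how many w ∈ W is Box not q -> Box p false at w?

a: Box not q is T, Box p is F. ✗
b: Box not q is T, Box p is F. ✗
c: Box not q is T, Box p is F. ✗
d: Box not q is T, Box p is F. ✗
e: Box not q is F, Box p is F. ✓
f: Box not q is F, Box p is F. ✓
g: Box not q is F, Box p is F. ✓
h: Box not q is T, Box p is F. ✗
Satisfying worlds: {e, f, g}.
So Box not q -> Box p fails at the other 5 worlds.

5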